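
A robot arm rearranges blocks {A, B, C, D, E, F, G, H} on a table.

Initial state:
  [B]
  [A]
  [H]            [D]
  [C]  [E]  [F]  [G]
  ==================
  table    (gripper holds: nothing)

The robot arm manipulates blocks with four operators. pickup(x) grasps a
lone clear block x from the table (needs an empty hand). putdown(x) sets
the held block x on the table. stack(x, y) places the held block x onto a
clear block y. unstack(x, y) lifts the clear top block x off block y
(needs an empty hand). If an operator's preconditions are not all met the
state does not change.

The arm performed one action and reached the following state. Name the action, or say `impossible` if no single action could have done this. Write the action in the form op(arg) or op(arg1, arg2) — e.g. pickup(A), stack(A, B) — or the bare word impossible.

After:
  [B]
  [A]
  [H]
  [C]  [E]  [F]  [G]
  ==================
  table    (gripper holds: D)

target: towers=[C/H/A/B; E; F; G] holding=D
         pickup(E) → towers=[C/H/A/B; F; G/D] holding=E
     unstack(B, A) → towers=[C/H/A; E; F; G/D] holding=B
         pickup(F) → towers=[C/H/A/B; E; G/D] holding=F
     unstack(D, G) → towers=[C/H/A/B; E; F; G] holding=D  ← match

unstack(D, G)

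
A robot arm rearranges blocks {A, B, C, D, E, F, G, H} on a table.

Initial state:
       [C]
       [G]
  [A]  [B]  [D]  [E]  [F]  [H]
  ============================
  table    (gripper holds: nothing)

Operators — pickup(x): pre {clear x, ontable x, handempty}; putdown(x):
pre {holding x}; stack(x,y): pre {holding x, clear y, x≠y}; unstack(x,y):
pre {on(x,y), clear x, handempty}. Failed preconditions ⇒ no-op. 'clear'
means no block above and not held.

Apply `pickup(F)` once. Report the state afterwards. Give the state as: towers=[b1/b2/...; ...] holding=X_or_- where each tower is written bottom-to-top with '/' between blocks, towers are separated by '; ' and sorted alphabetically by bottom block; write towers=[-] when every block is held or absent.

before: towers=[A; B/G/C; D; E; F; H] holding=-
pre[pickup(F)]: clear(F) ✓, ontable(F) ✓, handempty ✓
all met → apply pickup(F)
after:  towers=[A; B/G/C; D; E; H] holding=F

towers=[A; B/G/C; D; E; H] holding=F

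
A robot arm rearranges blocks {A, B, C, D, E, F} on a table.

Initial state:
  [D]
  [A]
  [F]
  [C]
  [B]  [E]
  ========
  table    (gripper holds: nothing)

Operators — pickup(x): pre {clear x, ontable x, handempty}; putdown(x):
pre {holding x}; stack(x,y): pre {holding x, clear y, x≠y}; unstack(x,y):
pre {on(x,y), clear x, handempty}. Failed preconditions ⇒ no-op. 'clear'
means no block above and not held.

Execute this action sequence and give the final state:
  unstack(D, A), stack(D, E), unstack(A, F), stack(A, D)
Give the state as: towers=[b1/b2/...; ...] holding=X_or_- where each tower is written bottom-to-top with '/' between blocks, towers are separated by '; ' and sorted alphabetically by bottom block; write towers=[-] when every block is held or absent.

towers=[B/C/F; E/D/A] holding=-

step 1 (unstack(D, A)): towers=[B/C/F/A; E] holding=D
step 2 (stack(D, E)): towers=[B/C/F/A; E/D] holding=-
step 3 (unstack(A, F)): towers=[B/C/F; E/D] holding=A
step 4 (stack(A, D)): towers=[B/C/F; E/D/A] holding=-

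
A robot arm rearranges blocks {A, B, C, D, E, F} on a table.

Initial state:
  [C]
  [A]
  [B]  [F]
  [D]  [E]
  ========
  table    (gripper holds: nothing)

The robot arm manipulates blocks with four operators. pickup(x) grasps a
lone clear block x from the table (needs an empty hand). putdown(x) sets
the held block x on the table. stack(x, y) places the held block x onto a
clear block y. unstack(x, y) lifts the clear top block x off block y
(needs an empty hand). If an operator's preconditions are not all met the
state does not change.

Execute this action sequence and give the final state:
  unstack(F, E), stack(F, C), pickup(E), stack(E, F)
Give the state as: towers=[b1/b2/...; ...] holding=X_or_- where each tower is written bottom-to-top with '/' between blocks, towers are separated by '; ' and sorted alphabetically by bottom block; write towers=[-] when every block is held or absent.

towers=[D/B/A/C/F/E] holding=-

step 1 (unstack(F, E)): towers=[D/B/A/C; E] holding=F
step 2 (stack(F, C)): towers=[D/B/A/C/F; E] holding=-
step 3 (pickup(E)): towers=[D/B/A/C/F] holding=E
step 4 (stack(E, F)): towers=[D/B/A/C/F/E] holding=-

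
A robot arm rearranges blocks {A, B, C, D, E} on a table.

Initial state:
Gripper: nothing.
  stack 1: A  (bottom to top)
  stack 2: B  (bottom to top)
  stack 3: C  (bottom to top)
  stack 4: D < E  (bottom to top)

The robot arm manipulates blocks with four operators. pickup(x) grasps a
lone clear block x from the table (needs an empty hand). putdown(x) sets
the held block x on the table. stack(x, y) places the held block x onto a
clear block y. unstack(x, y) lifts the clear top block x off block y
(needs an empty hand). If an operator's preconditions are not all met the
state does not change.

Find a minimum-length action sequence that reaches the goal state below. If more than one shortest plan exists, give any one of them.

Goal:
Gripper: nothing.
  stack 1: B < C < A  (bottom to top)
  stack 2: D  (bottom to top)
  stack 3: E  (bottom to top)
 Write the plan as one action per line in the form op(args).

unstack(E, D)
putdown(E)
pickup(C)
stack(C, B)
pickup(A)
stack(A, C)

step 1 (unstack(E, D)): towers=[A; B; C; D] holding=E
step 2 (putdown(E)): towers=[A; B; C; D; E] holding=-
step 3 (pickup(C)): towers=[A; B; D; E] holding=C
step 4 (stack(C, B)): towers=[A; B/C; D; E] holding=-
step 5 (pickup(A)): towers=[B/C; D; E] holding=A
step 6 (stack(A, C)): towers=[B/C/A; D; E] holding=-
goal check: towers=[B/C/A; D; E] holding=- — reached (length 6, optimal by BFS)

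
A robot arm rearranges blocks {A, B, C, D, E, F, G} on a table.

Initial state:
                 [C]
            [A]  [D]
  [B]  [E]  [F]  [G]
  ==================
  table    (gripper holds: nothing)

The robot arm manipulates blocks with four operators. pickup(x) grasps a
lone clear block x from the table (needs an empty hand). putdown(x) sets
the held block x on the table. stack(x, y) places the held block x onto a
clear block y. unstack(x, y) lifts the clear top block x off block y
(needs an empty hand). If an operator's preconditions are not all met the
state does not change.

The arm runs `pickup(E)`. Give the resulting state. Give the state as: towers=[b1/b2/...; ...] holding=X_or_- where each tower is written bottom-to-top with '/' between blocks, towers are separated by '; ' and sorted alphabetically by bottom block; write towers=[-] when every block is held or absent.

before: towers=[B; E; F/A; G/D/C] holding=-
pre[pickup(E)]: clear(E) ok, ontable(E) ok, handempty ok
all met → apply pickup(E)
after:  towers=[B; F/A; G/D/C] holding=E

towers=[B; F/A; G/D/C] holding=E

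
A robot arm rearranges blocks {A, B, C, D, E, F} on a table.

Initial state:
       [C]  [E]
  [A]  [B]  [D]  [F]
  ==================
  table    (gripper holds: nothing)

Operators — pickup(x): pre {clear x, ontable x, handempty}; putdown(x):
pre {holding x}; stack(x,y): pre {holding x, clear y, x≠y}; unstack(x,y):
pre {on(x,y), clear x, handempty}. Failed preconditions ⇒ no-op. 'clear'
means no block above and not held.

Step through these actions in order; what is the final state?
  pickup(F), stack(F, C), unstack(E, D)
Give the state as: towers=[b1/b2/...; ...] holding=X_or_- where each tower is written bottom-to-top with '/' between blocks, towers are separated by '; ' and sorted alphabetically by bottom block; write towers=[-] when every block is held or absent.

towers=[A; B/C/F; D] holding=E

step 1 (pickup(F)): towers=[A; B/C; D/E] holding=F
step 2 (stack(F, C)): towers=[A; B/C/F; D/E] holding=-
step 3 (unstack(E, D)): towers=[A; B/C/F; D] holding=E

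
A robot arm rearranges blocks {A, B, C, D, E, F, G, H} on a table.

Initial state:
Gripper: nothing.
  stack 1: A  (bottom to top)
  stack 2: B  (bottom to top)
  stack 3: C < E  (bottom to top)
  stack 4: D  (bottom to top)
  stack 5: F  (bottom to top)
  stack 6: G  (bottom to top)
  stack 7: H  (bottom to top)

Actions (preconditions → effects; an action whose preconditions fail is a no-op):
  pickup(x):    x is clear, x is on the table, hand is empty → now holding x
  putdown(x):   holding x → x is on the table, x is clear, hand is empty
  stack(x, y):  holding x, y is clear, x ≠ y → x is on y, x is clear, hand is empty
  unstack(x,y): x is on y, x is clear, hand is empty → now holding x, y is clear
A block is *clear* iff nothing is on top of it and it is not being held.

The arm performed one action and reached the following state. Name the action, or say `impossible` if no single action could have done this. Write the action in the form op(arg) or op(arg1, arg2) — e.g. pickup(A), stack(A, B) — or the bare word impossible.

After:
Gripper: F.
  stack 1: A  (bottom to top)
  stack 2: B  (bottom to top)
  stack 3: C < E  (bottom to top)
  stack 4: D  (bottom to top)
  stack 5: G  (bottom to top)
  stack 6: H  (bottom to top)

pickup(F)

target: towers=[A; B; C/E; D; G; H] holding=F
         pickup(G) → towers=[A; B; C/E; D; F; H] holding=G
         pickup(A) → towers=[B; C/E; D; F; G; H] holding=A
     unstack(E, C) → towers=[A; B; C; D; F; G; H] holding=E
         pickup(H) → towers=[A; B; C/E; D; F; G] holding=H
         pickup(B) → towers=[A; C/E; D; F; G; H] holding=B
         pickup(F) → towers=[A; B; C/E; D; G; H] holding=F  ← match
         pickup(D) → towers=[A; B; C/E; F; G; H] holding=D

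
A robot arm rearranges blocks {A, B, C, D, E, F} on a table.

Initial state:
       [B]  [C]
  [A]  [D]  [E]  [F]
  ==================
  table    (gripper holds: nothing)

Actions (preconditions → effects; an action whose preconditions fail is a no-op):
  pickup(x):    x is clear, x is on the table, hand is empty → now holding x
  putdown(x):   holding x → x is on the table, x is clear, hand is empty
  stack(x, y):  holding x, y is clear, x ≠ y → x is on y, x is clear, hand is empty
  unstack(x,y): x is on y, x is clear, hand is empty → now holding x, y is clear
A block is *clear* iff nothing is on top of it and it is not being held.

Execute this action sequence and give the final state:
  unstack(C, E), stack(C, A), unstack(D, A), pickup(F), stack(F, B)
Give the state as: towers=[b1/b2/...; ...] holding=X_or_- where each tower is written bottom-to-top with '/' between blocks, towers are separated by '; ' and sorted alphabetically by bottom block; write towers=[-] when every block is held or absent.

towers=[A/C; D/B/F; E] holding=-

step 1 (unstack(C, E)): towers=[A; D/B; E; F] holding=C
step 2 (stack(C, A)): towers=[A/C; D/B; E; F] holding=-
step 3 (unstack(D, A)) [no-op]: towers=[A/C; D/B; E; F] holding=-
step 4 (pickup(F)): towers=[A/C; D/B; E] holding=F
step 5 (stack(F, B)): towers=[A/C; D/B/F; E] holding=-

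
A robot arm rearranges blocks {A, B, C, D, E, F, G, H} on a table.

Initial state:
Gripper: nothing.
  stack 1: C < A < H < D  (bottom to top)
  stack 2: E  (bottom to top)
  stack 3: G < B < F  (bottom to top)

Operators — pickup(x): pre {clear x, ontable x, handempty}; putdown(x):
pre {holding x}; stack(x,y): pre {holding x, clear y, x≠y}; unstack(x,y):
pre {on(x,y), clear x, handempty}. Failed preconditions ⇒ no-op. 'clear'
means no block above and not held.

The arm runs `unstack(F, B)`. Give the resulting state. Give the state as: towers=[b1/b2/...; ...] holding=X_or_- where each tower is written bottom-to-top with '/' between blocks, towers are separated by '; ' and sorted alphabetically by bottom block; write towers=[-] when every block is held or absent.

before: towers=[C/A/H/D; E; G/B/F] holding=-
pre[unstack(F, B)]: on(F,B) ok, clear(F) ok, handempty ok
all met → apply unstack(F, B)
after:  towers=[C/A/H/D; E; G/B] holding=F

towers=[C/A/H/D; E; G/B] holding=F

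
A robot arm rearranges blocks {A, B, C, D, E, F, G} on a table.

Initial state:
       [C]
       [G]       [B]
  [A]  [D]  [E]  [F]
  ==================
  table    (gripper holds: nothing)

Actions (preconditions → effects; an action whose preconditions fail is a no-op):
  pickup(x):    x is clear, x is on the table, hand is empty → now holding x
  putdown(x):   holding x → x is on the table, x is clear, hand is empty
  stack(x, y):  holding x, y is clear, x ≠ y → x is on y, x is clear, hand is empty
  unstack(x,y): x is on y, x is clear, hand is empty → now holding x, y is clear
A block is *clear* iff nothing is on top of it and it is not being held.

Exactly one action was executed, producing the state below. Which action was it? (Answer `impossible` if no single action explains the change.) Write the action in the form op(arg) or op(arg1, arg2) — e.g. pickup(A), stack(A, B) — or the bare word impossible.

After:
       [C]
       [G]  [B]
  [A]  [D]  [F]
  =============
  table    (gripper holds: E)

target: towers=[A; D/G/C; F/B] holding=E
     unstack(B, F) → towers=[A; D/G/C; E; F] holding=B
         pickup(A) → towers=[D/G/C; E; F/B] holding=A
         pickup(E) → towers=[A; D/G/C; F/B] holding=E  ← match
     unstack(C, G) → towers=[A; D/G; E; F/B] holding=C

pickup(E)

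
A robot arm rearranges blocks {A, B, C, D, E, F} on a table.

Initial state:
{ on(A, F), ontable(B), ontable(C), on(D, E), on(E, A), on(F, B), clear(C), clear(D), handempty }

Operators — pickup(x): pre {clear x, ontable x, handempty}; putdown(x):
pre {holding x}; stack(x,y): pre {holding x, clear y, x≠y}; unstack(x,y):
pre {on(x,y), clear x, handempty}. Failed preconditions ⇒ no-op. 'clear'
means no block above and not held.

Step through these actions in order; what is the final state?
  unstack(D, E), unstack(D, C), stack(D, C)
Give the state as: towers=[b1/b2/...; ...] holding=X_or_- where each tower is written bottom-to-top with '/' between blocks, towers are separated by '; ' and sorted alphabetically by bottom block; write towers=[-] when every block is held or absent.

towers=[B/F/A/E; C/D] holding=-

step 1 (unstack(D, E)): towers=[B/F/A/E; C] holding=D
step 2 (unstack(D, C)) [no-op]: towers=[B/F/A/E; C] holding=D
step 3 (stack(D, C)): towers=[B/F/A/E; C/D] holding=-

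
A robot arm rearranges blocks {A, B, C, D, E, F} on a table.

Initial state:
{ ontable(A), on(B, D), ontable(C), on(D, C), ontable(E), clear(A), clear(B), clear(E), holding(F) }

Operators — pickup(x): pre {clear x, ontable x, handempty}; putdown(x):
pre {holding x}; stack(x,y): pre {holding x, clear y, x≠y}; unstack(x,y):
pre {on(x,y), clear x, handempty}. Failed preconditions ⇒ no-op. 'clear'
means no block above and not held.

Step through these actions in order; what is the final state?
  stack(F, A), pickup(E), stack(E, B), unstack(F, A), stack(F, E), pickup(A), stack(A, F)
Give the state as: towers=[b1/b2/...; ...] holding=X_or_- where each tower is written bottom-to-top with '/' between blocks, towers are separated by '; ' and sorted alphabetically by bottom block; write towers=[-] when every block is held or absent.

step 1 (stack(F, A)): towers=[A/F; C/D/B; E] holding=-
step 2 (pickup(E)): towers=[A/F; C/D/B] holding=E
step 3 (stack(E, B)): towers=[A/F; C/D/B/E] holding=-
step 4 (unstack(F, A)): towers=[A; C/D/B/E] holding=F
step 5 (stack(F, E)): towers=[A; C/D/B/E/F] holding=-
step 6 (pickup(A)): towers=[C/D/B/E/F] holding=A
step 7 (stack(A, F)): towers=[C/D/B/E/F/A] holding=-

towers=[C/D/B/E/F/A] holding=-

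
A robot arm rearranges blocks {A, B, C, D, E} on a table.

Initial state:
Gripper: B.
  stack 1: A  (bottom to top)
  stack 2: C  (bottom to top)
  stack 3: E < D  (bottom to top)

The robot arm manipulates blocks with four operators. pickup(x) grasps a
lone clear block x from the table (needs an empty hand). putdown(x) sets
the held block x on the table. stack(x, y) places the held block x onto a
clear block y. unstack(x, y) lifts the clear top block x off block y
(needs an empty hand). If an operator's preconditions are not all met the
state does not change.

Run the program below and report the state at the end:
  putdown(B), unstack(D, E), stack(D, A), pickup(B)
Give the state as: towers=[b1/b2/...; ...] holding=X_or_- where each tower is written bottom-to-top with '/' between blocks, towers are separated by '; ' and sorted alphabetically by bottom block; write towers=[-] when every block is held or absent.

step 1 (putdown(B)): towers=[A; B; C; E/D] holding=-
step 2 (unstack(D, E)): towers=[A; B; C; E] holding=D
step 3 (stack(D, A)): towers=[A/D; B; C; E] holding=-
step 4 (pickup(B)): towers=[A/D; C; E] holding=B

towers=[A/D; C; E] holding=B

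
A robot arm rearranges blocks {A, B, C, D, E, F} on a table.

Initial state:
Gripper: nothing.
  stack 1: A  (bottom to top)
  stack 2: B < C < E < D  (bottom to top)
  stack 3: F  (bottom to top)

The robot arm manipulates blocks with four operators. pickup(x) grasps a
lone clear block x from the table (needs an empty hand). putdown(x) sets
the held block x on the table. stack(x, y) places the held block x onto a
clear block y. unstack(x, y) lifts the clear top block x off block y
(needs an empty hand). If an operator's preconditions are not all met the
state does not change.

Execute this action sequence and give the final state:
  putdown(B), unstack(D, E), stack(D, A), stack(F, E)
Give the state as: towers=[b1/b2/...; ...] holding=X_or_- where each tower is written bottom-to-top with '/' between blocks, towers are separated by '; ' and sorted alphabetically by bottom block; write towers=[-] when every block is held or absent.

step 1 (putdown(B)) [no-op]: towers=[A; B/C/E/D; F] holding=-
step 2 (unstack(D, E)): towers=[A; B/C/E; F] holding=D
step 3 (stack(D, A)): towers=[A/D; B/C/E; F] holding=-
step 4 (stack(F, E)) [no-op]: towers=[A/D; B/C/E; F] holding=-

towers=[A/D; B/C/E; F] holding=-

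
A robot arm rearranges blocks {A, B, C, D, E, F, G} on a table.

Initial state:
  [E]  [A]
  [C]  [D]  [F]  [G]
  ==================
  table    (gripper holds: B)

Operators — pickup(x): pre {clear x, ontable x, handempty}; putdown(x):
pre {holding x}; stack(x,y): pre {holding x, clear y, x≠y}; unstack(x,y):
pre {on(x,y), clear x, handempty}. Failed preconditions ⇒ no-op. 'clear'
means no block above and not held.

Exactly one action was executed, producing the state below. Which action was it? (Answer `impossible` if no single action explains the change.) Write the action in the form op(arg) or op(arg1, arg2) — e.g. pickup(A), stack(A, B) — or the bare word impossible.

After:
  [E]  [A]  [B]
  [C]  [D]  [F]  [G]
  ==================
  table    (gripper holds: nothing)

target: towers=[C/E; D/A; F/B; G] holding=-
        putdown(B) → towers=[B; C/E; D/A; F; G] holding=-
       stack(B, F) → towers=[C/E; D/A; F/B; G] holding=-  ← match
       stack(B, G) → towers=[C/E; D/A; F; G/B] holding=-
       stack(B, A) → towers=[C/E; D/A/B; F; G] holding=-
       stack(B, E) → towers=[C/E/B; D/A; F; G] holding=-

stack(B, F)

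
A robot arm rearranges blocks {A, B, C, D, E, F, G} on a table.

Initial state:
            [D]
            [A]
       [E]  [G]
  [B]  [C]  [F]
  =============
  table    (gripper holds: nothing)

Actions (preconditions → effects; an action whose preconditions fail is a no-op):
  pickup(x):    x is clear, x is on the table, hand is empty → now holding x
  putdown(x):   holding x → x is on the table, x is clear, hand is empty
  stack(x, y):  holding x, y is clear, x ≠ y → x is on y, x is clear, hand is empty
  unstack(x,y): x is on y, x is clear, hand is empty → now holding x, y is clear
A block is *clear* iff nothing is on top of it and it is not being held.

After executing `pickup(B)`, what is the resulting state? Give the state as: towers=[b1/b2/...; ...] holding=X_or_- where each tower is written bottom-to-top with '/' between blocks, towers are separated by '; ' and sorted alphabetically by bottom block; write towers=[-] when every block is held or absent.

towers=[C/E; F/G/A/D] holding=B

before: towers=[B; C/E; F/G/A/D] holding=-
pre[pickup(B)]: clear(B) ok, ontable(B) ok, handempty ok
all met → apply pickup(B)
after:  towers=[C/E; F/G/A/D] holding=B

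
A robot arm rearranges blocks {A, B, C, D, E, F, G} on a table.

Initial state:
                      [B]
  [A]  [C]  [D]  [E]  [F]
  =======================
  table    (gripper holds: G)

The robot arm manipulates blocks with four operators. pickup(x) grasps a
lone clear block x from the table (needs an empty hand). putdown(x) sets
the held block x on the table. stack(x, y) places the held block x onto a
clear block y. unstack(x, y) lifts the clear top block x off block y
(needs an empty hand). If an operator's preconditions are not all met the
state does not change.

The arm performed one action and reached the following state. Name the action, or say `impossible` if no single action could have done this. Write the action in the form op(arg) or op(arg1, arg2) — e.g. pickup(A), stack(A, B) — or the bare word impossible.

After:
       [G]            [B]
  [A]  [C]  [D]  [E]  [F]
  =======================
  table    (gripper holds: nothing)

stack(G, C)

target: towers=[A; C/G; D; E; F/B] holding=-
        putdown(G) → towers=[A; C; D; E; F/B; G] holding=-
       stack(G, B) → towers=[A; C; D; E; F/B/G] holding=-
       stack(G, D) → towers=[A; C; D/G; E; F/B] holding=-
       stack(G, A) → towers=[A/G; C; D; E; F/B] holding=-
       stack(G, E) → towers=[A; C; D; E/G; F/B] holding=-
       stack(G, C) → towers=[A; C/G; D; E; F/B] holding=-  ← match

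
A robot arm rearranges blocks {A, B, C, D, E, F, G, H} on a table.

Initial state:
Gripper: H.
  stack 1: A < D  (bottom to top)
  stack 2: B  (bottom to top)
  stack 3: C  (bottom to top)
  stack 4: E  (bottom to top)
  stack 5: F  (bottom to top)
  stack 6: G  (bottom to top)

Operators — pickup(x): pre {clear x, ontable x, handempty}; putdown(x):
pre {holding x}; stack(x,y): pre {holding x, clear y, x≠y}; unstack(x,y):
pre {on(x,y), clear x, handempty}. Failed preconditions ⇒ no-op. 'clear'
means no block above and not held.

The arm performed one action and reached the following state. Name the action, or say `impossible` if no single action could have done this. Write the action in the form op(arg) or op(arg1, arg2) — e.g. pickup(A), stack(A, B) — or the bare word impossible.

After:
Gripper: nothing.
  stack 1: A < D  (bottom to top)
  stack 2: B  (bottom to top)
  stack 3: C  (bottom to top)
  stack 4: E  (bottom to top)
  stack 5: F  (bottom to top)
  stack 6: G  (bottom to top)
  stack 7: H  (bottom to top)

target: towers=[A/D; B; C; E; F; G; H] holding=-
        putdown(H) → towers=[A/D; B; C; E; F; G; H] holding=-  ← match
       stack(H, G) → towers=[A/D; B; C; E; F; G/H] holding=-
       stack(H, E) → towers=[A/D; B; C; E/H; F; G] holding=-
       stack(H, B) → towers=[A/D; B/H; C; E; F; G] holding=-
       stack(H, F) → towers=[A/D; B; C; E; F/H; G] holding=-
       stack(H, D) → towers=[A/D/H; B; C; E; F; G] holding=-
       stack(H, C) → towers=[A/D; B; C/H; E; F; G] holding=-

putdown(H)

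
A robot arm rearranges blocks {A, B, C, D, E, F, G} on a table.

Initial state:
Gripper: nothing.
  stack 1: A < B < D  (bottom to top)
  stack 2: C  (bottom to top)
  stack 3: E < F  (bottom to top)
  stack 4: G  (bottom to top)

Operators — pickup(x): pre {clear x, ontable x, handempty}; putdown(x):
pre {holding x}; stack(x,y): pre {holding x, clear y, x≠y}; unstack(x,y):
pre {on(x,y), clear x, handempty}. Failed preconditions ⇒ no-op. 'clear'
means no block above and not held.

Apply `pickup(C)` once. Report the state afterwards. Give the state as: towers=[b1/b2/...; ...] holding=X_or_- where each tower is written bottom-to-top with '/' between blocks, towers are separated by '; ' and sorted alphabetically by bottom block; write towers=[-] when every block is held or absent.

towers=[A/B/D; E/F; G] holding=C

before: towers=[A/B/D; C; E/F; G] holding=-
pre[pickup(C)]: clear(C) ok, ontable(C) ok, handempty ok
all met → apply pickup(C)
after:  towers=[A/B/D; E/F; G] holding=C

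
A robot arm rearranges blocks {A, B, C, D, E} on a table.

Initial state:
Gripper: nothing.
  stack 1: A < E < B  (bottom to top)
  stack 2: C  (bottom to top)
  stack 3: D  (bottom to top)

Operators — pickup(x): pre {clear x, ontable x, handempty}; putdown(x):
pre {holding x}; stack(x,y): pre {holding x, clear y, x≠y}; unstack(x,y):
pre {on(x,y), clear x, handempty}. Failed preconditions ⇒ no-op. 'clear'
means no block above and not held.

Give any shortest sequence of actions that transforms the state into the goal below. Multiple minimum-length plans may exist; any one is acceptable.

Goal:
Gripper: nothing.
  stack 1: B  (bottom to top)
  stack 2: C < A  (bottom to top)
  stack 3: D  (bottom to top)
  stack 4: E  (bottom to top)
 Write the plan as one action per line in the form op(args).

step 1 (unstack(B, E)): towers=[A/E; C; D] holding=B
step 2 (putdown(B)): towers=[A/E; B; C; D] holding=-
step 3 (unstack(E, A)): towers=[A; B; C; D] holding=E
step 4 (putdown(E)): towers=[A; B; C; D; E] holding=-
step 5 (pickup(A)): towers=[B; C; D; E] holding=A
step 6 (stack(A, C)): towers=[B; C/A; D; E] holding=-
goal check: towers=[B; C/A; D; E] holding=- — reached (length 6, optimal by BFS)

unstack(B, E)
putdown(B)
unstack(E, A)
putdown(E)
pickup(A)
stack(A, C)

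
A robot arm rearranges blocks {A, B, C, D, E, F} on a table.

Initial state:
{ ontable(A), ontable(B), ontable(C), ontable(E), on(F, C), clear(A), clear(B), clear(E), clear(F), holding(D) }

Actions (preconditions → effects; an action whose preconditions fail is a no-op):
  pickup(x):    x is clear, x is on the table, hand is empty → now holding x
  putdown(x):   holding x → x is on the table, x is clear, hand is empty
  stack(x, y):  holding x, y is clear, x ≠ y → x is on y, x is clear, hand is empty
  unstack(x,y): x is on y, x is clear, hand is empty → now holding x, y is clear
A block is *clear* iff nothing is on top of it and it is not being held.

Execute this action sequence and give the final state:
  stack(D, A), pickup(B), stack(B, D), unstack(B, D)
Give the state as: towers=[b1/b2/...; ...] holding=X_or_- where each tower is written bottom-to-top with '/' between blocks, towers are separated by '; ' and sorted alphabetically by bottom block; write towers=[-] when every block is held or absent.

towers=[A/D; C/F; E] holding=B

step 1 (stack(D, A)): towers=[A/D; B; C/F; E] holding=-
step 2 (pickup(B)): towers=[A/D; C/F; E] holding=B
step 3 (stack(B, D)): towers=[A/D/B; C/F; E] holding=-
step 4 (unstack(B, D)): towers=[A/D; C/F; E] holding=B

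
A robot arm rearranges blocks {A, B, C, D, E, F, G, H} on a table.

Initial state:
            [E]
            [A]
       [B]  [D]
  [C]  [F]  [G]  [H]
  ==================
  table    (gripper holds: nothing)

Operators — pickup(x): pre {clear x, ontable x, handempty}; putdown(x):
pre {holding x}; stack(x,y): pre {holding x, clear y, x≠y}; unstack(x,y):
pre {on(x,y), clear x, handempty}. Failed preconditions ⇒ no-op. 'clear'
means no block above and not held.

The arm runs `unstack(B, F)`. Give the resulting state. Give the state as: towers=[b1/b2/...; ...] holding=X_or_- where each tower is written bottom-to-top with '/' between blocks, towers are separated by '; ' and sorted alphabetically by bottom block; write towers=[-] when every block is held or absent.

towers=[C; F; G/D/A/E; H] holding=B

before: towers=[C; F/B; G/D/A/E; H] holding=-
pre[unstack(B, F)]: on(B,F) yes, clear(B) yes, handempty yes
all met → apply unstack(B, F)
after:  towers=[C; F; G/D/A/E; H] holding=B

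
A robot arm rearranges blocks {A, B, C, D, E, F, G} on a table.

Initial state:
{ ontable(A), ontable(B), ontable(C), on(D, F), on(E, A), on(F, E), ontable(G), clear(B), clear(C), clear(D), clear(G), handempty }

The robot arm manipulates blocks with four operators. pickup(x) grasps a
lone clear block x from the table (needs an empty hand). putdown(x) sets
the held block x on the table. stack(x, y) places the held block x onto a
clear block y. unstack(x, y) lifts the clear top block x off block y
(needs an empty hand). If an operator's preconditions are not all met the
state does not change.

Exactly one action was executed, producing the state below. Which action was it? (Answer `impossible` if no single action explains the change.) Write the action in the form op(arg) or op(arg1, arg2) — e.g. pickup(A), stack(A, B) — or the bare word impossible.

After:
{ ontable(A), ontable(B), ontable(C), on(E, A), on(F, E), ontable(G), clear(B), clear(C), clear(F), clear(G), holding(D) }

unstack(D, F)

target: towers=[A/E/F; B; C; G] holding=D
         pickup(B) → towers=[A/E/F/D; C; G] holding=B
         pickup(G) → towers=[A/E/F/D; B; C] holding=G
     unstack(D, F) → towers=[A/E/F; B; C; G] holding=D  ← match
         pickup(C) → towers=[A/E/F/D; B; G] holding=C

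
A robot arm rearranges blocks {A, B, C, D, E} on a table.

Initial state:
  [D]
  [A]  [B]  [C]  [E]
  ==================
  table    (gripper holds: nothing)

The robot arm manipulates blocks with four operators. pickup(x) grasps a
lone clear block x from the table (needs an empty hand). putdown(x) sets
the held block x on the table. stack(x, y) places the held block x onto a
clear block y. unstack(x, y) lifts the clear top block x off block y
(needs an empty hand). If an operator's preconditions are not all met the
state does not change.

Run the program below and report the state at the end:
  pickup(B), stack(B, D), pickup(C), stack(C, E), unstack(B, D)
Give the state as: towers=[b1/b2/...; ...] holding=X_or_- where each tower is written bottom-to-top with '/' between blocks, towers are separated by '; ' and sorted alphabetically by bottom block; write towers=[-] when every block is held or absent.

step 1 (pickup(B)): towers=[A/D; C; E] holding=B
step 2 (stack(B, D)): towers=[A/D/B; C; E] holding=-
step 3 (pickup(C)): towers=[A/D/B; E] holding=C
step 4 (stack(C, E)): towers=[A/D/B; E/C] holding=-
step 5 (unstack(B, D)): towers=[A/D; E/C] holding=B

towers=[A/D; E/C] holding=B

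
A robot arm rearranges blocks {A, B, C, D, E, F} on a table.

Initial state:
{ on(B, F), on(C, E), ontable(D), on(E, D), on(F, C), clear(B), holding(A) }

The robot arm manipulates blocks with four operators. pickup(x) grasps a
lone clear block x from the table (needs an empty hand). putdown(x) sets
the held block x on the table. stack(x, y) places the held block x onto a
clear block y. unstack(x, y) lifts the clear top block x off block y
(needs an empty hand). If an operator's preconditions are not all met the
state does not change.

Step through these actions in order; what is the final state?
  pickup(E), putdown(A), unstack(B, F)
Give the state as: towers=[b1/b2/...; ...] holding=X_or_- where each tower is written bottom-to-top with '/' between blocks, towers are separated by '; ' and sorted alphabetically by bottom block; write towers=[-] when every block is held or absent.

step 1 (pickup(E)) [no-op]: towers=[D/E/C/F/B] holding=A
step 2 (putdown(A)): towers=[A; D/E/C/F/B] holding=-
step 3 (unstack(B, F)): towers=[A; D/E/C/F] holding=B

towers=[A; D/E/C/F] holding=B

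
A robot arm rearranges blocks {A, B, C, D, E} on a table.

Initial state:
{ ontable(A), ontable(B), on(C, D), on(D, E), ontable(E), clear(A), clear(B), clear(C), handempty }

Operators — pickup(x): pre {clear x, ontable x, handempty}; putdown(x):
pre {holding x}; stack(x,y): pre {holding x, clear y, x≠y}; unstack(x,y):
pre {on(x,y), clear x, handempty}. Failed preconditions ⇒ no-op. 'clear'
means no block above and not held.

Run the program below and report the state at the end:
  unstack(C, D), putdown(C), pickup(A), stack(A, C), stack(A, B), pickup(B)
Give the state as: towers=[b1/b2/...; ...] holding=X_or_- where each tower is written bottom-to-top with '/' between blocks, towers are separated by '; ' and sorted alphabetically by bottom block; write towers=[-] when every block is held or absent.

towers=[C/A; E/D] holding=B

step 1 (unstack(C, D)): towers=[A; B; E/D] holding=C
step 2 (putdown(C)): towers=[A; B; C; E/D] holding=-
step 3 (pickup(A)): towers=[B; C; E/D] holding=A
step 4 (stack(A, C)): towers=[B; C/A; E/D] holding=-
step 5 (stack(A, B)) [no-op]: towers=[B; C/A; E/D] holding=-
step 6 (pickup(B)): towers=[C/A; E/D] holding=B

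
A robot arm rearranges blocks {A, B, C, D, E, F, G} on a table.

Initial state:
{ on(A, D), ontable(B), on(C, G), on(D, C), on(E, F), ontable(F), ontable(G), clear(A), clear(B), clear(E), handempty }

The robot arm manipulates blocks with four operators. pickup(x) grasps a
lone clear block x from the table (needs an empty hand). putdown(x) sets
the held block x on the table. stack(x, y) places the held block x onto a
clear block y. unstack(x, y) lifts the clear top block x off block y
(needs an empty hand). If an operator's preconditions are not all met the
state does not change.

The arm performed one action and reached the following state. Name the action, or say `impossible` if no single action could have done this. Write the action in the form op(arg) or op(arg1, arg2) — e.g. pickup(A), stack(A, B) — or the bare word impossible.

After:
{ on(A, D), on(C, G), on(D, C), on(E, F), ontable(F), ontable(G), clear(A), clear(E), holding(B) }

pickup(B)

target: towers=[F/E; G/C/D/A] holding=B
         pickup(B) → towers=[F/E; G/C/D/A] holding=B  ← match
     unstack(A, D) → towers=[B; F/E; G/C/D] holding=A
     unstack(E, F) → towers=[B; F; G/C/D/A] holding=E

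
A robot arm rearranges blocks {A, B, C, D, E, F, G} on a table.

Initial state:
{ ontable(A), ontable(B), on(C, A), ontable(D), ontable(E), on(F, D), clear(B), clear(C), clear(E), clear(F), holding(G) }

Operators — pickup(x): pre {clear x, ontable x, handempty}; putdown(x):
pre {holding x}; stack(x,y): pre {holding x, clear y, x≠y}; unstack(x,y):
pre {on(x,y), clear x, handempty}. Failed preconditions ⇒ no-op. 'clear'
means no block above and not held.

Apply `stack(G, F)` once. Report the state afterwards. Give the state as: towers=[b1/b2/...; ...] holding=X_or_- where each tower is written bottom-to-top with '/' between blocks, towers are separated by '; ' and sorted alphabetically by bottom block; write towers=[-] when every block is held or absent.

before: towers=[A/C; B; D/F; E] holding=G
pre[stack(G, F)]: holding(G) yes, clear(F) yes, G≠F yes
all met → apply stack(G, F)
after:  towers=[A/C; B; D/F/G; E] holding=-

towers=[A/C; B; D/F/G; E] holding=-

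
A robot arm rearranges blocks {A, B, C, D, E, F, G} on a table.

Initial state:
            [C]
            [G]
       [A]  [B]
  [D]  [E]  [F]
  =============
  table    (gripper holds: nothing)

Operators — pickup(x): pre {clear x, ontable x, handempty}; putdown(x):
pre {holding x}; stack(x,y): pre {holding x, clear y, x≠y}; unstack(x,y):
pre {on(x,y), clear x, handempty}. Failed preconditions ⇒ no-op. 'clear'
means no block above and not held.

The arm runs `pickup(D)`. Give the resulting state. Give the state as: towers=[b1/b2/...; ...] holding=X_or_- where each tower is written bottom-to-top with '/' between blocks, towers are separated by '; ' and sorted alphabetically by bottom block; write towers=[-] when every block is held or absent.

before: towers=[D; E/A; F/B/G/C] holding=-
pre[pickup(D)]: clear(D) ✓, ontable(D) ✓, handempty ✓
all met → apply pickup(D)
after:  towers=[E/A; F/B/G/C] holding=D

towers=[E/A; F/B/G/C] holding=D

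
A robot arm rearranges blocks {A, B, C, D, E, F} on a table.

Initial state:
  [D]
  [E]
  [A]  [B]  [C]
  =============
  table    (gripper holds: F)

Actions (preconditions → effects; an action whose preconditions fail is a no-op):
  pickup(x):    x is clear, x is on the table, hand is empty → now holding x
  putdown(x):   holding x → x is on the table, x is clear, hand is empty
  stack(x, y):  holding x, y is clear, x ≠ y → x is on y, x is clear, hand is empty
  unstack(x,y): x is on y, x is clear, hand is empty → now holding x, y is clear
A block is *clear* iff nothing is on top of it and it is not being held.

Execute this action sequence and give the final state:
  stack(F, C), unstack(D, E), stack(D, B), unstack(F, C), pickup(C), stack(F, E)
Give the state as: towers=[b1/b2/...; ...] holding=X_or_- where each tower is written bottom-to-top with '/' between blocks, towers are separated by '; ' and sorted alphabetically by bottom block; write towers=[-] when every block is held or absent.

step 1 (stack(F, C)): towers=[A/E/D; B; C/F] holding=-
step 2 (unstack(D, E)): towers=[A/E; B; C/F] holding=D
step 3 (stack(D, B)): towers=[A/E; B/D; C/F] holding=-
step 4 (unstack(F, C)): towers=[A/E; B/D; C] holding=F
step 5 (pickup(C)) [no-op]: towers=[A/E; B/D; C] holding=F
step 6 (stack(F, E)): towers=[A/E/F; B/D; C] holding=-

towers=[A/E/F; B/D; C] holding=-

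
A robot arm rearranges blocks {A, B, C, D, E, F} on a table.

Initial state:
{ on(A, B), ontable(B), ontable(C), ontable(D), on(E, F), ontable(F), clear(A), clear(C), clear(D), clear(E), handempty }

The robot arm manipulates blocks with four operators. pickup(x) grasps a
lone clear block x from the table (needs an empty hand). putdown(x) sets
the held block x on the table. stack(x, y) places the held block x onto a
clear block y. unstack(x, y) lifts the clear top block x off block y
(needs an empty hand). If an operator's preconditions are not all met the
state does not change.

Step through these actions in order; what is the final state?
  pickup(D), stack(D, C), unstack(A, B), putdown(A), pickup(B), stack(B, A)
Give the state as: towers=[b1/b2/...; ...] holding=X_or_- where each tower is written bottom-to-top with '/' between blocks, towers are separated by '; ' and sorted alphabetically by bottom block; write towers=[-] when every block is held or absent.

step 1 (pickup(D)): towers=[B/A; C; F/E] holding=D
step 2 (stack(D, C)): towers=[B/A; C/D; F/E] holding=-
step 3 (unstack(A, B)): towers=[B; C/D; F/E] holding=A
step 4 (putdown(A)): towers=[A; B; C/D; F/E] holding=-
step 5 (pickup(B)): towers=[A; C/D; F/E] holding=B
step 6 (stack(B, A)): towers=[A/B; C/D; F/E] holding=-

towers=[A/B; C/D; F/E] holding=-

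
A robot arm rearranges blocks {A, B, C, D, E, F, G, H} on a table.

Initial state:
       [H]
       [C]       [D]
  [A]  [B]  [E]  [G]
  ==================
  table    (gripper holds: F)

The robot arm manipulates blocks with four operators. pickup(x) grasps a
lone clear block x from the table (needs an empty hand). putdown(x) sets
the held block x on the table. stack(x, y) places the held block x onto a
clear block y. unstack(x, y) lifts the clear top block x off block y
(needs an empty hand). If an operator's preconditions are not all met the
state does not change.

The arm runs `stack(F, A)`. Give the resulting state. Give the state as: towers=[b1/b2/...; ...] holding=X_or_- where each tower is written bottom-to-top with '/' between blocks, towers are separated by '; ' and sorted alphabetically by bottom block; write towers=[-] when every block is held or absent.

before: towers=[A; B/C/H; E; G/D] holding=F
pre[stack(F, A)]: holding(F) yes, clear(A) yes, F≠A yes
all met → apply stack(F, A)
after:  towers=[A/F; B/C/H; E; G/D] holding=-

towers=[A/F; B/C/H; E; G/D] holding=-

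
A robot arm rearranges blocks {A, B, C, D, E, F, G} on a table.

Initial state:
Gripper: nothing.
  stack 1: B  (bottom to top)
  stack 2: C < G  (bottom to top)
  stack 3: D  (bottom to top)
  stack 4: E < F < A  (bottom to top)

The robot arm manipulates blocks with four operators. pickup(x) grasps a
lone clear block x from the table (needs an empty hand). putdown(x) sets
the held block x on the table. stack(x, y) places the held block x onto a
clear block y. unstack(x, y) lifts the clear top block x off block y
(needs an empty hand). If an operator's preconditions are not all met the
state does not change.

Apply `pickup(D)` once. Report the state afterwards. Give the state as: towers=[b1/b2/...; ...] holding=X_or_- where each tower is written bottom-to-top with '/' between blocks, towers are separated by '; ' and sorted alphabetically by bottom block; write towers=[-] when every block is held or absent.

before: towers=[B; C/G; D; E/F/A] holding=-
pre[pickup(D)]: clear(D) ✓, ontable(D) ✓, handempty ✓
all met → apply pickup(D)
after:  towers=[B; C/G; E/F/A] holding=D

towers=[B; C/G; E/F/A] holding=D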